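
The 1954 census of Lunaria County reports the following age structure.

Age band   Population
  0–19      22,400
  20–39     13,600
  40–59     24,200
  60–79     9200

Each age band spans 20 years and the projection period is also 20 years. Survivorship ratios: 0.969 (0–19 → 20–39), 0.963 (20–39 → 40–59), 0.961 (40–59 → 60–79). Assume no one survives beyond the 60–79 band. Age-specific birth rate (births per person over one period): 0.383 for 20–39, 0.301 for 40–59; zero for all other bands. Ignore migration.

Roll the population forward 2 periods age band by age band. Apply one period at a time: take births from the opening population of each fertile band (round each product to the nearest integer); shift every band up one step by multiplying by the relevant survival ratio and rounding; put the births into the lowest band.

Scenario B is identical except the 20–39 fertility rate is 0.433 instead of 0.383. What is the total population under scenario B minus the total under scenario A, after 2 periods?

1745

Let band 1 be 0–19 through band 4 = 60–79.
— Period 1 —
Births: 13600 × 0.383 = 5209  |  24200 × 0.301 = 7284 → total 12493
Band 2: 22400 × 0.969 = 21706
Band 3: 13600 × 0.963 = 13097
Band 4: 24200 × 0.961 = 23256
→ [12493, 21706, 13097, 23256]
— Period 2 —
Births: 21706 × 0.383 = 8313  |  13097 × 0.301 = 3942 → total 12255
Band 2: 12493 × 0.969 = 12106
Band 3: 21706 × 0.963 = 20903
Band 4: 13097 × 0.961 = 12586
→ [12255, 12106, 20903, 12586]
Scenario A total after 2 periods: 57850
Scenario B projection —
— Period 1 —
Births: 13600 × 0.433 = 5889  |  24200 × 0.301 = 7284 → total 13173
Band 2: 22400 × 0.969 = 21706
Band 3: 13600 × 0.963 = 13097
Band 4: 24200 × 0.961 = 23256
→ [13173, 21706, 13097, 23256]
— Period 2 —
Births: 21706 × 0.433 = 9399  |  13097 × 0.301 = 3942 → total 13341
Band 2: 13173 × 0.969 = 12765
Band 3: 21706 × 0.963 = 20903
Band 4: 13097 × 0.961 = 12586
→ [13341, 12765, 20903, 12586]
Scenario B total after 2 periods: 59595
Difference B − A = 59595 − 57850 = 1745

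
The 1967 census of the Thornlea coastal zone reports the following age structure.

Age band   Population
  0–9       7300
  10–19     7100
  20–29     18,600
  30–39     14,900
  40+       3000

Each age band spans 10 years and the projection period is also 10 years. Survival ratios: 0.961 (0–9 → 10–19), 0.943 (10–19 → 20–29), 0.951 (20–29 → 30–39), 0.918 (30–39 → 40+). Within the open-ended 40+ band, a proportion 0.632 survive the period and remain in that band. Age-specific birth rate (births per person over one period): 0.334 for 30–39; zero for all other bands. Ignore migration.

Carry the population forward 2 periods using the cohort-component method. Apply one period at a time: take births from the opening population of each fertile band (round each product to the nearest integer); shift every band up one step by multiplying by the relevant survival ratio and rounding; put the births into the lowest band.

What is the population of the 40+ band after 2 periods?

26082

Numbering the groups 1..5 from youngest to oldest:
[period 1]
Births: 14900 × 0.334 = 4977
Group 2: 7300 × 0.961 = 7015
Group 3: 7100 × 0.943 = 6695
Group 4: 18600 × 0.951 = 17689
Group 5: 14900 × 0.918 + 3000 × 0.632 = 13678 + 1896 = 15574
Population now: 0–9=4977, 10–19=7015, 20–29=6695, 30–39=17689, 40+=15574
[period 2]
Births: 17689 × 0.334 = 5908
Group 2: 4977 × 0.961 = 4783
Group 3: 7015 × 0.943 = 6615
Group 4: 6695 × 0.951 = 6367
Group 5: 17689 × 0.918 + 15574 × 0.632 = 16239 + 9843 = 26082
Population now: 0–9=5908, 10–19=4783, 20–29=6615, 30–39=6367, 40+=26082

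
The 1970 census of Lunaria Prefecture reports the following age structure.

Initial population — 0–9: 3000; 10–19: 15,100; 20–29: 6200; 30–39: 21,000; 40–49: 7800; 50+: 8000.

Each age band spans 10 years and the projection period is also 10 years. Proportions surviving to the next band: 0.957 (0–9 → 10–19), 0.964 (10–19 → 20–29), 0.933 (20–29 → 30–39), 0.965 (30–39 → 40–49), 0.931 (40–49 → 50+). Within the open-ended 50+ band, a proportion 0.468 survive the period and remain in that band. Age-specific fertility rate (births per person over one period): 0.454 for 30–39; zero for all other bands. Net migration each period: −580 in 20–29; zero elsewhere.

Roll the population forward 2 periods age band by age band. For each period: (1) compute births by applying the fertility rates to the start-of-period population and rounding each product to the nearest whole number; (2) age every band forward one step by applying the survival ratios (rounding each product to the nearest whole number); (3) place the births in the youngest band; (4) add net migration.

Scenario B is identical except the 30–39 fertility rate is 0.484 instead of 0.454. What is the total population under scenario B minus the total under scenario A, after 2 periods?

After projecting period 1:
Births: 21000 × 0.454 = 9534
10–19: 3000 × 0.957 = 2871
20–29: 15100 × 0.964 = 14556
30–39: 6200 × 0.933 = 5785
40–49: 21000 × 0.965 = 20265
50+: 7800 × 0.931 + 8000 × 0.468 = 7262 + 3744 = 11006
Net migration: 20–29 − 580 → 13976
Giving 9534 / 2871 / 13976 / 5785 / 20265 / 11006.
After projecting period 2:
Births: 5785 × 0.454 = 2626
10–19: 9534 × 0.957 = 9124
20–29: 2871 × 0.964 = 2768
30–39: 13976 × 0.933 = 13040
40–49: 5785 × 0.965 = 5583
50+: 20265 × 0.931 + 11006 × 0.468 = 18867 + 5151 = 24018
Net migration: 20–29 − 580 → 2188
Giving 2626 / 9124 / 2188 / 13040 / 5583 / 24018.
Scenario A total after 2 periods: 56579
Scenario B projection —
After projecting period 1:
Births: 21000 × 0.484 = 10164
10–19: 3000 × 0.957 = 2871
20–29: 15100 × 0.964 = 14556
30–39: 6200 × 0.933 = 5785
40–49: 21000 × 0.965 = 20265
50+: 7800 × 0.931 + 8000 × 0.468 = 7262 + 3744 = 11006
Net migration: 20–29 − 580 → 13976
Giving 10164 / 2871 / 13976 / 5785 / 20265 / 11006.
After projecting period 2:
Births: 5785 × 0.484 = 2800
10–19: 10164 × 0.957 = 9727
20–29: 2871 × 0.964 = 2768
30–39: 13976 × 0.933 = 13040
40–49: 5785 × 0.965 = 5583
50+: 20265 × 0.931 + 11006 × 0.468 = 18867 + 5151 = 24018
Net migration: 20–29 − 580 → 2188
Giving 2800 / 9727 / 2188 / 13040 / 5583 / 24018.
Scenario B total after 2 periods: 57356
Difference B − A = 57356 − 56579 = 777

777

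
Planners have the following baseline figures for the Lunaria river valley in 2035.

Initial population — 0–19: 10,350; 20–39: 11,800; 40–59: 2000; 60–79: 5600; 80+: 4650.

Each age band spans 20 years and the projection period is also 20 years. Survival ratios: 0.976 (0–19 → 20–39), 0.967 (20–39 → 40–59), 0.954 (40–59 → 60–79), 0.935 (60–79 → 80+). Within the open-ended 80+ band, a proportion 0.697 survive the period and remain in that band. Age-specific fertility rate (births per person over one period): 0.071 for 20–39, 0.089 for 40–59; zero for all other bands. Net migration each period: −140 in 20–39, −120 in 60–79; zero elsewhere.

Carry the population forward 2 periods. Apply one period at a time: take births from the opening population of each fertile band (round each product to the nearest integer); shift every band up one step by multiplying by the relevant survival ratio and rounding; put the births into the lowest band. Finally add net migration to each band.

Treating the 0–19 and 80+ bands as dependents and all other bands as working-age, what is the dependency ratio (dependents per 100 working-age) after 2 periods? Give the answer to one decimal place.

Call the groups 1 to 5, youngest first.
— Period 1 —
Births: 11800 × 0.071 = 838  |  2000 × 0.089 = 178 → 1016
Group 2: 10350 × 0.976 = 10102
Group 3: 11800 × 0.967 = 11411
Group 4: 2000 × 0.954 = 1908
Group 5: 5600 × 0.935 + 4650 × 0.697 = 5236 + 3241 = 8477
Net migration: Group 2 − 140 → 9962; Group 4 − 120 → 1788
Giving 1016 / 9962 / 11411 / 1788 / 8477.
— Period 2 —
Births: 9962 × 0.071 = 707  |  11411 × 0.089 = 1016 → 1723
Group 2: 1016 × 0.976 = 992
Group 3: 9962 × 0.967 = 9633
Group 4: 11411 × 0.954 = 10886
Group 5: 1788 × 0.935 + 8477 × 0.697 = 1672 + 5908 = 7580
Net migration: Group 2 − 140 → 852; Group 4 − 120 → 10766
Giving 1723 / 852 / 9633 / 10766 / 7580.
Dependents (band 0–19 + band 80+) = 1723 + 7580 = 9303; working-age = 21251; ratio = 9303/21251 × 100 = 43.8

43.8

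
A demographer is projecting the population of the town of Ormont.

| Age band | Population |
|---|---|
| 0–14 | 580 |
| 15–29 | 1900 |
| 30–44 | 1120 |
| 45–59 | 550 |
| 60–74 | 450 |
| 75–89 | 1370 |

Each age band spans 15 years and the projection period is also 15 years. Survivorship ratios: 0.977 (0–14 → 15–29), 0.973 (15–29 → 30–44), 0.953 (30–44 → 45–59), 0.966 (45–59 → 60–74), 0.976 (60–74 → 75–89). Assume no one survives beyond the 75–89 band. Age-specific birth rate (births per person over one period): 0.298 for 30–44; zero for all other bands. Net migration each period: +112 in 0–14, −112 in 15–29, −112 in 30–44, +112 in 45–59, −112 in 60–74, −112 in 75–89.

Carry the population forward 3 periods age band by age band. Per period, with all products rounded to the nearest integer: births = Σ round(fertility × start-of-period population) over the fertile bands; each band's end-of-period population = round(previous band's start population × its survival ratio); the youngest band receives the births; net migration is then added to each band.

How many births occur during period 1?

Period 1:
Births: 1120 × 0.298 = 334
15–29: 580 × 0.977 = 567
30–44: 1900 × 0.973 = 1849
45–59: 1120 × 0.953 = 1067
60–74: 550 × 0.966 = 531
75–89: 450 × 0.976 = 439
Net migration: 0–14 + 112 → 446; 15–29 − 112 → 455; 30–44 − 112 → 1737; 45–59 + 112 → 1179; 60–74 − 112 → 419; 75–89 − 112 → 327
Population now: 0–14=446, 15–29=455, 30–44=1737, 45–59=1179, 60–74=419, 75–89=327

334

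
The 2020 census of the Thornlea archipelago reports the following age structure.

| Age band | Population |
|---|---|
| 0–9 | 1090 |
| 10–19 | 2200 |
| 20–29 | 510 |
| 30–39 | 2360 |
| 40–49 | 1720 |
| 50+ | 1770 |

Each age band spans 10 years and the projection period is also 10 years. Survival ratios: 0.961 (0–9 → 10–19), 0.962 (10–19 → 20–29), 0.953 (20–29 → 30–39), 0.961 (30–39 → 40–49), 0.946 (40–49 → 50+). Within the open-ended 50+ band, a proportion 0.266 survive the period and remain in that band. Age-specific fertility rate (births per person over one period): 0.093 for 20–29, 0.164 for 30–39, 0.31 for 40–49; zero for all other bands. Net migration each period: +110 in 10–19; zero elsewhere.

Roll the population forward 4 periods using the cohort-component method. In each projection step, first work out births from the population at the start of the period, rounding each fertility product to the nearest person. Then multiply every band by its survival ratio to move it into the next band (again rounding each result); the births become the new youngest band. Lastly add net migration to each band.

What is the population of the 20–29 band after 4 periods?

Let band 1 be 0–9 through band 6 = 50+.
Period 1.
Births: 510 * 0.093 = 47  |  2360 * 0.164 = 387  |  1720 * 0.31 = 533 ⇒ total 967
Band 2: 1090 * 0.961 = 1047
Band 3: 2200 * 0.962 = 2116
Band 4: 510 * 0.953 = 486
Band 5: 2360 * 0.961 = 2268
Band 6: 1720 * 0.946 + 1770 * 0.266 = 1627 + 471 = 2098
Net migration: Band 2 + 110 → 1157
→ [967, 1157, 2116, 486, 2268, 2098]
Period 2.
Births: 2116 * 0.093 = 197  |  486 * 0.164 = 80  |  2268 * 0.31 = 703 ⇒ total 980
Band 2: 967 * 0.961 = 929
Band 3: 1157 * 0.962 = 1113
Band 4: 2116 * 0.953 = 2017
Band 5: 486 * 0.961 = 467
Band 6: 2268 * 0.946 + 2098 * 0.266 = 2146 + 558 = 2704
Net migration: Band 2 + 110 → 1039
→ [980, 1039, 1113, 2017, 467, 2704]
Period 3.
Births: 1113 * 0.093 = 104  |  2017 * 0.164 = 331  |  467 * 0.31 = 145 ⇒ total 580
Band 2: 980 * 0.961 = 942
Band 3: 1039 * 0.962 = 1000
Band 4: 1113 * 0.953 = 1061
Band 5: 2017 * 0.961 = 1938
Band 6: 467 * 0.946 + 2704 * 0.266 = 442 + 719 = 1161
Net migration: Band 2 + 110 → 1052
→ [580, 1052, 1000, 1061, 1938, 1161]
Period 4.
Births: 1000 * 0.093 = 93  |  1061 * 0.164 = 174  |  1938 * 0.31 = 601 ⇒ total 868
Band 2: 580 * 0.961 = 557
Band 3: 1052 * 0.962 = 1012
Band 4: 1000 * 0.953 = 953
Band 5: 1061 * 0.961 = 1020
Band 6: 1938 * 0.946 + 1161 * 0.266 = 1833 + 309 = 2142
Net migration: Band 2 + 110 → 667
→ [868, 667, 1012, 953, 1020, 2142]

1012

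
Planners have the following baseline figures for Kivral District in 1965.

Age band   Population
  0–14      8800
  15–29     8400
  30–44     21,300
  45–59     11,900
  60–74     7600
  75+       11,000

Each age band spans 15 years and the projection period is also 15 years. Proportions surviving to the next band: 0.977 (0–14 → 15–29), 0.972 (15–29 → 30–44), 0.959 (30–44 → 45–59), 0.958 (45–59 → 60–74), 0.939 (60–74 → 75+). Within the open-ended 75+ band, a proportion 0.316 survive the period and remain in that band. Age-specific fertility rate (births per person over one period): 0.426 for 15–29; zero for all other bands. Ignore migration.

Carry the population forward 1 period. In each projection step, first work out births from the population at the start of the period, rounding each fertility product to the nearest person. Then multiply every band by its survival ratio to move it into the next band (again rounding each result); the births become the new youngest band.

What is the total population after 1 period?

Numbering the bands 1..6 from youngest to oldest:
— Period 1 —
Births: 8400 × 0.426 = 3578
Band 2: 8800 × 0.977 = 8598
Band 3: 8400 × 0.972 = 8165
Band 4: 21300 × 0.959 = 20427
Band 5: 11900 × 0.958 = 11400
Band 6: 7600 × 0.939 + 11000 × 0.316 = 7136 + 3476 = 10612
Population now: 0–14=3578, 15–29=8598, 30–44=8165, 45–59=20427, 60–74=11400, 75+=10612
Total after period 1: 3578 + 8598 + 8165 + 20427 + 11400 + 10612 = 62780

62780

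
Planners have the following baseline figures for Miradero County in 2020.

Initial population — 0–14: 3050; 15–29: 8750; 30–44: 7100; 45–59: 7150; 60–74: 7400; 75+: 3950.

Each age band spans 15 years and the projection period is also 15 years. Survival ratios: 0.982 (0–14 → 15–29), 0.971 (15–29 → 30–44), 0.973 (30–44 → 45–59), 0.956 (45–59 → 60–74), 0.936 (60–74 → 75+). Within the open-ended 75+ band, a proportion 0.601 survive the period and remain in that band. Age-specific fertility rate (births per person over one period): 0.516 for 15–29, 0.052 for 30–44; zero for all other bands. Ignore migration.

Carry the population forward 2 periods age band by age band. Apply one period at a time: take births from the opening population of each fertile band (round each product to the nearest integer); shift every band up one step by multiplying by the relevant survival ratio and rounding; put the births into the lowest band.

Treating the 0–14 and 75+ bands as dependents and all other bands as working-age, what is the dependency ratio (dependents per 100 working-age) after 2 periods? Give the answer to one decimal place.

Period 1:
Births: 8750 × 0.516 = 4515, 7100 × 0.052 = 369 ⇒ total 4884
15–29: 3050 × 0.982 = 2995
30–44: 8750 × 0.971 = 8496
45–59: 7100 × 0.973 = 6908
60–74: 7150 × 0.956 = 6835
75+: 7400 × 0.936 + 3950 × 0.601 = 6926 + 2374 = 9300
Giving 4884 / 2995 / 8496 / 6908 / 6835 / 9300.
Period 2:
Births: 2995 × 0.516 = 1545, 8496 × 0.052 = 442 ⇒ total 1987
15–29: 4884 × 0.982 = 4796
30–44: 2995 × 0.971 = 2908
45–59: 8496 × 0.973 = 8267
60–74: 6908 × 0.956 = 6604
75+: 6835 × 0.936 + 9300 × 0.601 = 6398 + 5589 = 11987
Giving 1987 / 4796 / 2908 / 8267 / 6604 / 11987.
Dependents (band 0–14 + band 75+) = 1987 + 11987 = 13974; working-age = 22575; ratio = 13974/22575 × 100 = 61.9

61.9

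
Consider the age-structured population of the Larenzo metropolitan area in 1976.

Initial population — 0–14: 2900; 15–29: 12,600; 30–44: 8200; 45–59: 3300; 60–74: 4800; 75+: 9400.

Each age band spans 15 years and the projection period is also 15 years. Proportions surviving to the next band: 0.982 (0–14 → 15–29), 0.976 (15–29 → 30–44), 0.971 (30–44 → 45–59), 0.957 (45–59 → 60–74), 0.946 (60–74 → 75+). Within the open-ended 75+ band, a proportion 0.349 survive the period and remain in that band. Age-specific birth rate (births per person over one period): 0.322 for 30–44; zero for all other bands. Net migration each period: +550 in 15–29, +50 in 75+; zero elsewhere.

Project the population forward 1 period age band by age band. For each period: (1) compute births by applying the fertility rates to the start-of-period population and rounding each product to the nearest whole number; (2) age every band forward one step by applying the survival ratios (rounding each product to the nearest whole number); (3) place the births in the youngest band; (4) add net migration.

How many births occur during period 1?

2640

Period 1:
Births: 8200 × 0.322 = 2640
15–29: 2900 × 0.982 = 2848
30–44: 12600 × 0.976 = 12298
45–59: 8200 × 0.971 = 7962
60–74: 3300 × 0.957 = 3158
75+: 4800 × 0.946 + 9400 × 0.349 = 4541 + 3281 = 7822
Net migration: 15–29 + 550 → 3398; 75+ + 50 → 7872
Giving 2640 / 3398 / 12298 / 7962 / 3158 / 7872.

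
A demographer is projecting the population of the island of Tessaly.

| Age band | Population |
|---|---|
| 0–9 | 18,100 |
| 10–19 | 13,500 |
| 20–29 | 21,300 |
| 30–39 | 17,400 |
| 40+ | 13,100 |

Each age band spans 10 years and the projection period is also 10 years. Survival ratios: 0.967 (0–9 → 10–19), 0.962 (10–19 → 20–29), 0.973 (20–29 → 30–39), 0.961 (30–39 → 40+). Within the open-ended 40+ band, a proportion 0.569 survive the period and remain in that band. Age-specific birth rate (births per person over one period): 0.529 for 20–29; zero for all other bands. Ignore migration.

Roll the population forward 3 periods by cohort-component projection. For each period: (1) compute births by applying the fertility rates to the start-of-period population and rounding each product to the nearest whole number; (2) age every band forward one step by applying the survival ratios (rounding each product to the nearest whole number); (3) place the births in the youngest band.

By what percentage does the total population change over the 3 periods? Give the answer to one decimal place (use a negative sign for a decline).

-11.6

Let band 1 be 0–9 through band 5 = 40+.
Period 1.
Births: 21300 × 0.529 = 11268
Band 2: 18100 × 0.967 = 17503
Band 3: 13500 × 0.962 = 12987
Band 4: 21300 × 0.973 = 20725
Band 5: 17400 × 0.961 + 13100 × 0.569 = 16721 + 7454 = 24175
→ [11268, 17503, 12987, 20725, 24175]
Period 2.
Births: 12987 × 0.529 = 6870
Band 2: 11268 × 0.967 = 10896
Band 3: 17503 × 0.962 = 16838
Band 4: 12987 × 0.973 = 12636
Band 5: 20725 × 0.961 + 24175 × 0.569 = 19917 + 13756 = 33673
→ [6870, 10896, 16838, 12636, 33673]
Period 3.
Births: 16838 × 0.529 = 8907
Band 2: 6870 × 0.967 = 6643
Band 3: 10896 × 0.962 = 10482
Band 4: 16838 × 0.973 = 16383
Band 5: 12636 × 0.961 + 33673 × 0.569 = 12143 + 19160 = 31303
→ [8907, 6643, 10482, 16383, 31303]
Total: 83400 → 73718; change = -9682; percentage change = -11.6%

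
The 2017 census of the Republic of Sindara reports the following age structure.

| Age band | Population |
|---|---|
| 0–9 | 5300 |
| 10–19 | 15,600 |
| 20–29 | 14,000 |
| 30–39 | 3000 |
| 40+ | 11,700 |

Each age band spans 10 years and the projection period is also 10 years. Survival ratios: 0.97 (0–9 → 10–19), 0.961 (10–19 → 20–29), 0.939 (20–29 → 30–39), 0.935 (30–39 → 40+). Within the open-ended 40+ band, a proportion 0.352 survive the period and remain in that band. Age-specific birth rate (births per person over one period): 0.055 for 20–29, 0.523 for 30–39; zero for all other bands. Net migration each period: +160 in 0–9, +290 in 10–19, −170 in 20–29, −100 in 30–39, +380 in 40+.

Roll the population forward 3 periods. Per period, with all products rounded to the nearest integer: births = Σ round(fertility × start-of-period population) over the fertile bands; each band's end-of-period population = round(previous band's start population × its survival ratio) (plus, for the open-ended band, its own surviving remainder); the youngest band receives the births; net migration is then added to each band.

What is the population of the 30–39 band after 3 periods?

Let group 1 be 0–9 through group 5 = 40+.
After projecting period 1:
Births: 14000 × 0.055 = 770  |  3000 × 0.523 = 1569 → total 2339
Group 2: 5300 × 0.97 = 5141
Group 3: 15600 × 0.961 = 14992
Group 4: 14000 × 0.939 = 13146
Group 5: 3000 × 0.935 + 11700 × 0.352 = 2805 + 4118 = 6923
Net migration: Group 1 + 160 → 2499; Group 2 + 290 → 5431; Group 3 − 170 → 14822; Group 4 − 100 → 13046; Group 5 + 380 → 7303
→ [2499, 5431, 14822, 13046, 7303]
After projecting period 2:
Births: 14822 × 0.055 = 815  |  13046 × 0.523 = 6823 → total 7638
Group 2: 2499 × 0.97 = 2424
Group 3: 5431 × 0.961 = 5219
Group 4: 14822 × 0.939 = 13918
Group 5: 13046 × 0.935 + 7303 × 0.352 = 12198 + 2571 = 14769
Net migration: Group 1 + 160 → 7798; Group 2 + 290 → 2714; Group 3 − 170 → 5049; Group 4 − 100 → 13818; Group 5 + 380 → 15149
→ [7798, 2714, 5049, 13818, 15149]
After projecting period 3:
Births: 5049 × 0.055 = 278  |  13818 × 0.523 = 7227 → total 7505
Group 2: 7798 × 0.97 = 7564
Group 3: 2714 × 0.961 = 2608
Group 4: 5049 × 0.939 = 4741
Group 5: 13818 × 0.935 + 15149 × 0.352 = 12920 + 5332 = 18252
Net migration: Group 1 + 160 → 7665; Group 2 + 290 → 7854; Group 3 − 170 → 2438; Group 4 − 100 → 4641; Group 5 + 380 → 18632
→ [7665, 7854, 2438, 4641, 18632]

4641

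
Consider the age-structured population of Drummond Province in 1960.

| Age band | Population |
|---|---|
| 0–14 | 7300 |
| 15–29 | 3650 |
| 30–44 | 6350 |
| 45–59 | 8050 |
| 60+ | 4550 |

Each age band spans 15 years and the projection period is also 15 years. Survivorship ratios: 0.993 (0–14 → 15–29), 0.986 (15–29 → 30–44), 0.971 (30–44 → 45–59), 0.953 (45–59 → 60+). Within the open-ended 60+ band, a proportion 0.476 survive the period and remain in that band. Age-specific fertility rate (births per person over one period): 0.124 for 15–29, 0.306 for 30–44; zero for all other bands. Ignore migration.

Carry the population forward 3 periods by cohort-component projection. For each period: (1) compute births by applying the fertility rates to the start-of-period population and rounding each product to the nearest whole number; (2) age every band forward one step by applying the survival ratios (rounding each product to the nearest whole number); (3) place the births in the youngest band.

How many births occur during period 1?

2396

Call the groups 1 to 5, youngest first.
Period 1.
Births: 3650 * 0.124 = 453  |  6350 * 0.306 = 1943 — total 2396
Group 2: 7300 * 0.993 = 7249
Group 3: 3650 * 0.986 = 3599
Group 4: 6350 * 0.971 = 6166
Group 5: 8050 * 0.953 + 4550 * 0.476 = 7672 + 2166 = 9838
Giving 2396 / 7249 / 3599 / 6166 / 9838.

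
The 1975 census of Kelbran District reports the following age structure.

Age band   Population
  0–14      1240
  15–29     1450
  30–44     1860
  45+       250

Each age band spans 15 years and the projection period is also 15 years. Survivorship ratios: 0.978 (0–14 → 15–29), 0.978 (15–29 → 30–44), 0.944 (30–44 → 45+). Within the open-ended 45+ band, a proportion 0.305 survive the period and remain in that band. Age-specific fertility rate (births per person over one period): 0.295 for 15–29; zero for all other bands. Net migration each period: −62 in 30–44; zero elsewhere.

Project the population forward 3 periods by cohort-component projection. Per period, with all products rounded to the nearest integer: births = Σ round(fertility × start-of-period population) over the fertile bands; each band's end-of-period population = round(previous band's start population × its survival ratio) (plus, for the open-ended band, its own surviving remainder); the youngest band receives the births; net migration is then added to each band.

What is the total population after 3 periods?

2444

After projecting period 1:
Births: 1450 × 0.295 = 428
15–29: 1240 × 0.978 = 1213
30–44: 1450 × 0.978 = 1418
45+: 1860 × 0.944 + 250 × 0.305 = 1756 + 76 = 1832
Net migration: 30–44 − 62 → 1356
Giving 428 / 1213 / 1356 / 1832.
After projecting period 2:
Births: 1213 × 0.295 = 358
15–29: 428 × 0.978 = 419
30–44: 1213 × 0.978 = 1186
45+: 1356 × 0.944 + 1832 × 0.305 = 1280 + 559 = 1839
Net migration: 30–44 − 62 → 1124
Giving 358 / 419 / 1124 / 1839.
After projecting period 3:
Births: 419 × 0.295 = 124
15–29: 358 × 0.978 = 350
30–44: 419 × 0.978 = 410
45+: 1124 × 0.944 + 1839 × 0.305 = 1061 + 561 = 1622
Net migration: 30–44 − 62 → 348
Giving 124 / 350 / 348 / 1622.
Total after period 3: 124 + 350 + 348 + 1622 = 2444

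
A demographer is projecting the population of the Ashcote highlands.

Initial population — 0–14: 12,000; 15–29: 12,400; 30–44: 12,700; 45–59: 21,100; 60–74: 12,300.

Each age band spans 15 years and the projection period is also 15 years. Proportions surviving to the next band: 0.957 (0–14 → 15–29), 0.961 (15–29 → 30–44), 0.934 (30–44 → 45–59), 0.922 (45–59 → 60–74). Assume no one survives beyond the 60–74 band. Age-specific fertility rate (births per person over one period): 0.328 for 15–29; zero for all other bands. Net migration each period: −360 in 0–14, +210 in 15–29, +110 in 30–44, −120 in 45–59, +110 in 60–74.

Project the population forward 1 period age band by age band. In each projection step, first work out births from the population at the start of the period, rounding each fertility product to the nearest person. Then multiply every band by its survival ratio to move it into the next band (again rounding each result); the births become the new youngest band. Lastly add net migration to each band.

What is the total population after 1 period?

58733

After projecting period 1:
Births: 12400 × 0.328 = 4067
15–29: 12000 × 0.957 = 11484
30–44: 12400 × 0.961 = 11916
45–59: 12700 × 0.934 = 11862
60–74: 21100 × 0.922 = 19454
Net migration: 0–14 − 360 → 3707; 15–29 + 210 → 11694; 30–44 + 110 → 12026; 45–59 − 120 → 11742; 60–74 + 110 → 19564
End of period: [3707, 11694, 12026, 11742, 19564]
Total after period 1: 3707 + 11694 + 12026 + 11742 + 19564 = 58733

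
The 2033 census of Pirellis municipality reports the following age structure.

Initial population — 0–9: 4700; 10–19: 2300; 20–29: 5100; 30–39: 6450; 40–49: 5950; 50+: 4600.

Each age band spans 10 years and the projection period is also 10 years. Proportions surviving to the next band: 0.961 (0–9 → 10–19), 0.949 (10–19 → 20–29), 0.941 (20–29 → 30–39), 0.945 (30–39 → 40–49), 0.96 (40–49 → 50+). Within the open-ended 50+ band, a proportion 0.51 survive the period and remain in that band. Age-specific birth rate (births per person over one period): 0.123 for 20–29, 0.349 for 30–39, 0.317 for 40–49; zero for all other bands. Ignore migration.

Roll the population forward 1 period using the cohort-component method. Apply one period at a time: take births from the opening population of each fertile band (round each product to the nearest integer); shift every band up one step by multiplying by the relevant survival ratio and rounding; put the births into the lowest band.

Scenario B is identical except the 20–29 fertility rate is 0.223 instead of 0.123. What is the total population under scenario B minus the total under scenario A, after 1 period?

510

Period 1:
Births: 5100 × 0.123 = 627  |  6450 × 0.349 = 2251  |  5950 × 0.317 = 1886 — total 4764
10–19: 4700 × 0.961 = 4517
20–29: 2300 × 0.949 = 2183
30–39: 5100 × 0.941 = 4799
40–49: 6450 × 0.945 = 6095
50+: 5950 × 0.96 + 4600 × 0.51 = 5712 + 2346 = 8058
Population now: 0–9=4764, 10–19=4517, 20–29=2183, 30–39=4799, 40–49=6095, 50+=8058
Scenario A total after 1 period: 30416
Scenario B projection —
Period 1:
Births: 5100 × 0.223 = 1137  |  6450 × 0.349 = 2251  |  5950 × 0.317 = 1886 — total 5274
10–19: 4700 × 0.961 = 4517
20–29: 2300 × 0.949 = 2183
30–39: 5100 × 0.941 = 4799
40–49: 6450 × 0.945 = 6095
50+: 5950 × 0.96 + 4600 × 0.51 = 5712 + 2346 = 8058
Population now: 0–9=5274, 10–19=4517, 20–29=2183, 30–39=4799, 40–49=6095, 50+=8058
Scenario B total after 1 period: 30926
Difference B − A = 30926 − 30416 = 510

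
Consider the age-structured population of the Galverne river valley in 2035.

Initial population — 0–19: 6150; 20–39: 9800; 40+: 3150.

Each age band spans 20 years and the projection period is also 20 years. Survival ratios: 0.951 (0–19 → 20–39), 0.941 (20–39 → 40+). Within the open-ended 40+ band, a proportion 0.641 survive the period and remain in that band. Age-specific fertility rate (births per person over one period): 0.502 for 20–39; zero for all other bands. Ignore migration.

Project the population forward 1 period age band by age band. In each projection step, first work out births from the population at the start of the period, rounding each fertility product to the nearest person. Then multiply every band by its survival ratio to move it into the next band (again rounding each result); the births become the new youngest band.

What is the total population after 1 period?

After projecting period 1:
Births: 9800 × 0.502 = 4920
20–39: 6150 × 0.951 = 5849
40+: 9800 × 0.941 + 3150 × 0.641 = 9222 + 2019 = 11241
Population now: 0–19=4920, 20–39=5849, 40+=11241
Total after period 1: 4920 + 5849 + 11241 = 22010

22010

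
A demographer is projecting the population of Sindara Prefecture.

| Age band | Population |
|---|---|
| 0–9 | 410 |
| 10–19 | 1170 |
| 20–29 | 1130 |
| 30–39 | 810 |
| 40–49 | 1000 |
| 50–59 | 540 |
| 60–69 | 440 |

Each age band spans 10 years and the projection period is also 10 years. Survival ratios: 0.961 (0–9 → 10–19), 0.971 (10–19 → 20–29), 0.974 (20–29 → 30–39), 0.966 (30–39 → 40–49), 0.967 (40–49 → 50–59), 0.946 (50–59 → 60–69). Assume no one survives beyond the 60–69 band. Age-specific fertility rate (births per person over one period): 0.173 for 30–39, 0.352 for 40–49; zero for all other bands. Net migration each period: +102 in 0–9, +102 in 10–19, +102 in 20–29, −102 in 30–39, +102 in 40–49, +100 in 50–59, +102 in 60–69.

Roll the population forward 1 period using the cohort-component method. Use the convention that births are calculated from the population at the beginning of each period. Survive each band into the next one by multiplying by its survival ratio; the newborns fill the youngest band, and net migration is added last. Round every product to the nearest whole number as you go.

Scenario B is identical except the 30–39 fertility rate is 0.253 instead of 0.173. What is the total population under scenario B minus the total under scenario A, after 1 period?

65

Period 1:
Births: 810 * 0.173 = 140  |  1000 * 0.352 = 352 → total 492
10–19: 410 * 0.961 = 394
20–29: 1170 * 0.971 = 1136
30–39: 1130 * 0.974 = 1101
40–49: 810 * 0.966 = 782
50–59: 1000 * 0.967 = 967
60–69: 540 * 0.946 = 511
Net migration: 0–9 + 102 → 594; 10–19 + 102 → 496; 20–29 + 102 → 1238; 30–39 − 102 → 999; 40–49 + 102 → 884; 50–59 + 100 → 1067; 60–69 + 102 → 613
Population now: 0–9=594, 10–19=496, 20–29=1238, 30–39=999, 40–49=884, 50–59=1067, 60–69=613
Scenario A total after 1 period: 5891
Scenario B projection —
Period 1:
Births: 810 * 0.253 = 205  |  1000 * 0.352 = 352 → total 557
10–19: 410 * 0.961 = 394
20–29: 1170 * 0.971 = 1136
30–39: 1130 * 0.974 = 1101
40–49: 810 * 0.966 = 782
50–59: 1000 * 0.967 = 967
60–69: 540 * 0.946 = 511
Net migration: 0–9 + 102 → 659; 10–19 + 102 → 496; 20–29 + 102 → 1238; 30–39 − 102 → 999; 40–49 + 102 → 884; 50–59 + 100 → 1067; 60–69 + 102 → 613
Population now: 0–9=659, 10–19=496, 20–29=1238, 30–39=999, 40–49=884, 50–59=1067, 60–69=613
Scenario B total after 1 period: 5956
Difference B − A = 5956 − 5891 = 65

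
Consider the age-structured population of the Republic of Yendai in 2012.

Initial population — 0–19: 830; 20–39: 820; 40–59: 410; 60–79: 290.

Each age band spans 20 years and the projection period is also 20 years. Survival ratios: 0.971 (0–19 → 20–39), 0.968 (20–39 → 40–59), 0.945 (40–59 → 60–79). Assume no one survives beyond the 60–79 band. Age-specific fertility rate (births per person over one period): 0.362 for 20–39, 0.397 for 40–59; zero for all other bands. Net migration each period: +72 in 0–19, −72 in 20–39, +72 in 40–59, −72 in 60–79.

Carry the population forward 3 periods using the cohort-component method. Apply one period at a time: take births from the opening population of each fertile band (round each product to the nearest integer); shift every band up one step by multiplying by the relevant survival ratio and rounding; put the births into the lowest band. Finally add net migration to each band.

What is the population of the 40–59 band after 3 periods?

503

— Period 1 —
Births: 820 × 0.362 = 297, 410 × 0.397 = 163 — total 460
20–39: 830 × 0.971 = 806
40–59: 820 × 0.968 = 794
60–79: 410 × 0.945 = 387
Net migration: 0–19 + 72 → 532; 20–39 − 72 → 734; 40–59 + 72 → 866; 60–79 − 72 → 315
Population now: 0–19=532, 20–39=734, 40–59=866, 60–79=315
— Period 2 —
Births: 734 × 0.362 = 266, 866 × 0.397 = 344 — total 610
20–39: 532 × 0.971 = 517
40–59: 734 × 0.968 = 711
60–79: 866 × 0.945 = 818
Net migration: 0–19 + 72 → 682; 20–39 − 72 → 445; 40–59 + 72 → 783; 60–79 − 72 → 746
Population now: 0–19=682, 20–39=445, 40–59=783, 60–79=746
— Period 3 —
Births: 445 × 0.362 = 161, 783 × 0.397 = 311 — total 472
20–39: 682 × 0.971 = 662
40–59: 445 × 0.968 = 431
60–79: 783 × 0.945 = 740
Net migration: 0–19 + 72 → 544; 20–39 − 72 → 590; 40–59 + 72 → 503; 60–79 − 72 → 668
Population now: 0–19=544, 20–39=590, 40–59=503, 60–79=668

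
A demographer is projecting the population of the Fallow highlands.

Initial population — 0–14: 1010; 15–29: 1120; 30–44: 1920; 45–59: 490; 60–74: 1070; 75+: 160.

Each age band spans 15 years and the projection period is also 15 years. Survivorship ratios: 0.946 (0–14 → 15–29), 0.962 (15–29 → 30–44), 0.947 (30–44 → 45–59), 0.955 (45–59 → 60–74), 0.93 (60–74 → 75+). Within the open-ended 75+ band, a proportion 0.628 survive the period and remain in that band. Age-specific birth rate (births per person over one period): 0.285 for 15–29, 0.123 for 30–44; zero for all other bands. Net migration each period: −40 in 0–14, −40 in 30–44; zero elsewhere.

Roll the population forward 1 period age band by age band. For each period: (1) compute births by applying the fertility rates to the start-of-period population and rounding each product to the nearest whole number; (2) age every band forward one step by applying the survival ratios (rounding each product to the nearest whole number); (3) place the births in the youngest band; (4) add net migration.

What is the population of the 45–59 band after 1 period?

1818

Period 1:
Births: 1120 × 0.285 = 319, 1920 × 0.123 = 236 — total 555
15–29: 1010 × 0.946 = 955
30–44: 1120 × 0.962 = 1077
45–59: 1920 × 0.947 = 1818
60–74: 490 × 0.955 = 468
75+: 1070 × 0.93 + 160 × 0.628 = 995 + 100 = 1095
Net migration: 0–14 − 40 → 515; 30–44 − 40 → 1037
Giving 515 / 955 / 1037 / 1818 / 468 / 1095.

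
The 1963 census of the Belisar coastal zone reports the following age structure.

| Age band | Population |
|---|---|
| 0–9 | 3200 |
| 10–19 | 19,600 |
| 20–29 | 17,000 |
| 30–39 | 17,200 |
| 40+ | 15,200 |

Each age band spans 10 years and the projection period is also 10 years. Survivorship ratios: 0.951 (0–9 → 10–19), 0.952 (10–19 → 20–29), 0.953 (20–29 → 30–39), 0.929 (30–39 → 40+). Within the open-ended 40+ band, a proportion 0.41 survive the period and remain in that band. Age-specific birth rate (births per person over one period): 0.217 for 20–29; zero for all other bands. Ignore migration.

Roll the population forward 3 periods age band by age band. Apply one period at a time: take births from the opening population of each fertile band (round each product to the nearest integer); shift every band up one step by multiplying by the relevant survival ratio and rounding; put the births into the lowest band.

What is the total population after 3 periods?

37005

Let group 1 be 0–9 through group 5 = 40+.
Period 1:
Births: 17000 * 0.217 = 3689
Group 2: 3200 * 0.951 = 3043
Group 3: 19600 * 0.952 = 18659
Group 4: 17000 * 0.953 = 16201
Group 5: 17200 * 0.929 + 15200 * 0.41 = 15979 + 6232 = 22211
Population now: 0–9=3689, 10–19=3043, 20–29=18659, 30–39=16201, 40+=22211
Period 2:
Births: 18659 * 0.217 = 4049
Group 2: 3689 * 0.951 = 3508
Group 3: 3043 * 0.952 = 2897
Group 4: 18659 * 0.953 = 17782
Group 5: 16201 * 0.929 + 22211 * 0.41 = 15051 + 9107 = 24158
Population now: 0–9=4049, 10–19=3508, 20–29=2897, 30–39=17782, 40+=24158
Period 3:
Births: 2897 * 0.217 = 629
Group 2: 4049 * 0.951 = 3851
Group 3: 3508 * 0.952 = 3340
Group 4: 2897 * 0.953 = 2761
Group 5: 17782 * 0.929 + 24158 * 0.41 = 16519 + 9905 = 26424
Population now: 0–9=629, 10–19=3851, 20–29=3340, 30–39=2761, 40+=26424
Total after period 3: 629 + 3851 + 3340 + 2761 + 26424 = 37005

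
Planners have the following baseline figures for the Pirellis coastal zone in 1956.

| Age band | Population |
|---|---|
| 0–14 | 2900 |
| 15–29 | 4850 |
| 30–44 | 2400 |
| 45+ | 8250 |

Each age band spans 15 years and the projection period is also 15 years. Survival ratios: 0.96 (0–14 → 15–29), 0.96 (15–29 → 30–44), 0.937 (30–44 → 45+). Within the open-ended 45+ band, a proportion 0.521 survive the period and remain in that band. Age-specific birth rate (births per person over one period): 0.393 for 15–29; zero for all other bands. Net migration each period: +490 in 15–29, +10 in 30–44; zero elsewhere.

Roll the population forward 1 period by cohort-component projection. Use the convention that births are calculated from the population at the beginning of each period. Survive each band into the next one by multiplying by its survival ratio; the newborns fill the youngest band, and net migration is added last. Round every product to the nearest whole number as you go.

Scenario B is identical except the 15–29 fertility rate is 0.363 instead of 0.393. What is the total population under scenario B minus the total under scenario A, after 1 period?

Period 1.
Births: 4850 × 0.393 = 1906
15–29: 2900 × 0.96 = 2784
30–44: 4850 × 0.96 = 4656
45+: 2400 × 0.937 + 8250 × 0.521 = 2249 + 4298 = 6547
Net migration: 15–29 + 490 → 3274; 30–44 + 10 → 4666
→ [1906, 3274, 4666, 6547]
Scenario A total after 1 period: 16393
Scenario B projection —
Period 1.
Births: 4850 × 0.363 = 1761
15–29: 2900 × 0.96 = 2784
30–44: 4850 × 0.96 = 4656
45+: 2400 × 0.937 + 8250 × 0.521 = 2249 + 4298 = 6547
Net migration: 15–29 + 490 → 3274; 30–44 + 10 → 4666
→ [1761, 3274, 4666, 6547]
Scenario B total after 1 period: 16248
Difference B − A = 16248 − 16393 = -145

-145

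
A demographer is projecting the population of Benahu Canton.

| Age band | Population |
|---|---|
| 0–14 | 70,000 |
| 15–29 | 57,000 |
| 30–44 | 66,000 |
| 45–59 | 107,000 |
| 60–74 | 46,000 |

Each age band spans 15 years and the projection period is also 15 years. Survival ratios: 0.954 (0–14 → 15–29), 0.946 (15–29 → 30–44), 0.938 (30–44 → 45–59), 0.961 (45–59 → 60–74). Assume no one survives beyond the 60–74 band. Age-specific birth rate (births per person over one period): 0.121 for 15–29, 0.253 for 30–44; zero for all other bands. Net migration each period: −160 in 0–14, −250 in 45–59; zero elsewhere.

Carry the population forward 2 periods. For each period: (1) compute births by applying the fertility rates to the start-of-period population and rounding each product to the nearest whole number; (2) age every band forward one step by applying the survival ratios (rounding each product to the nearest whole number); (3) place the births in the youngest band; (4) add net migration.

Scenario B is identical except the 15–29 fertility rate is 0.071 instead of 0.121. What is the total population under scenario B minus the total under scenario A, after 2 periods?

-6058

After projecting period 1:
Births: 57000 × 0.121 = 6897  |  66000 × 0.253 = 16698 ⇒ total 23595
15–29: 70000 × 0.954 = 66780
30–44: 57000 × 0.946 = 53922
45–59: 66000 × 0.938 = 61908
60–74: 107000 × 0.961 = 102827
Net migration: 0–14 − 160 → 23435; 45–59 − 250 → 61658
Population now: 0–14=23435, 15–29=66780, 30–44=53922, 45–59=61658, 60–74=102827
After projecting period 2:
Births: 66780 × 0.121 = 8080  |  53922 × 0.253 = 13642 ⇒ total 21722
15–29: 23435 × 0.954 = 22357
30–44: 66780 × 0.946 = 63174
45–59: 53922 × 0.938 = 50579
60–74: 61658 × 0.961 = 59253
Net migration: 0–14 − 160 → 21562; 45–59 − 250 → 50329
Population now: 0–14=21562, 15–29=22357, 30–44=63174, 45–59=50329, 60–74=59253
Scenario A total after 2 periods: 216675
Scenario B projection —
After projecting period 1:
Births: 57000 × 0.071 = 4047  |  66000 × 0.253 = 16698 ⇒ total 20745
15–29: 70000 × 0.954 = 66780
30–44: 57000 × 0.946 = 53922
45–59: 66000 × 0.938 = 61908
60–74: 107000 × 0.961 = 102827
Net migration: 0–14 − 160 → 20585; 45–59 − 250 → 61658
Population now: 0–14=20585, 15–29=66780, 30–44=53922, 45–59=61658, 60–74=102827
After projecting period 2:
Births: 66780 × 0.071 = 4741  |  53922 × 0.253 = 13642 ⇒ total 18383
15–29: 20585 × 0.954 = 19638
30–44: 66780 × 0.946 = 63174
45–59: 53922 × 0.938 = 50579
60–74: 61658 × 0.961 = 59253
Net migration: 0–14 − 160 → 18223; 45–59 − 250 → 50329
Population now: 0–14=18223, 15–29=19638, 30–44=63174, 45–59=50329, 60–74=59253
Scenario B total after 2 periods: 210617
Difference B − A = 210617 − 216675 = -6058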